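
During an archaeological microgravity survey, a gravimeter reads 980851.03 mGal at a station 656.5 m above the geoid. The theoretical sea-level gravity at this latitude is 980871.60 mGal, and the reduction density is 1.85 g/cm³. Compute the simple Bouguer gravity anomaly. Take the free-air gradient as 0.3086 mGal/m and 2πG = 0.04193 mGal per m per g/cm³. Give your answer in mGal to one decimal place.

Free-air correction = 0.3086 × 656.5 = 202.60 mGal
Free-air anomaly = 980851.03 − 980871.60 + (202.60) = 182.03 mGal
Bouguer slab correction = 0.04193 × 1.85 × 656.5 = 50.93 mGal
Simple Bouguer anomaly = 182.03 − (50.93) = 131.10 mGal

131.1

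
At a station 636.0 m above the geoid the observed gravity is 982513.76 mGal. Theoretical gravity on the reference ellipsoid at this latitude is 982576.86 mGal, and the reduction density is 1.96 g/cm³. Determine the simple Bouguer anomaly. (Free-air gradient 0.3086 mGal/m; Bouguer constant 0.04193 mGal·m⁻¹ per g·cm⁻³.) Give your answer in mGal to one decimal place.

80.9

Free-air correction = 0.3086 × 636.0 = 196.27 mGal
Free-air anomaly = 982513.76 − 982576.86 + (196.27) = 133.17 mGal
Bouguer slab correction = 0.04193 × 1.96 × 636.0 = 52.27 mGal
Simple Bouguer anomaly = 133.17 − (52.27) = 80.90 mGal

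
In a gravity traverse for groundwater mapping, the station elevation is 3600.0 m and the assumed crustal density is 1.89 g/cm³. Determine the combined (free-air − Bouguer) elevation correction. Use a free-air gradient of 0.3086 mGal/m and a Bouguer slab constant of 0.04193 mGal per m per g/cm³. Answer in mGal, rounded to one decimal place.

Combined gradient = 0.3086 − 0.04193 × 1.89 = 0.2293523 mGal/m
Combined elevation correction = 0.2293523 × 3600.0 = 825.7 mGal

825.7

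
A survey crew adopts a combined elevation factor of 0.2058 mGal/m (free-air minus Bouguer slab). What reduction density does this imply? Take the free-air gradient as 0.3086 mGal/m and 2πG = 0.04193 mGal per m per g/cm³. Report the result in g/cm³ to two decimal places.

0.2058 = 0.3086 − 0.04193 × ρ
ρ = (0.3086 − 0.2058) / 0.04193 = 2.45 g/cm³

2.45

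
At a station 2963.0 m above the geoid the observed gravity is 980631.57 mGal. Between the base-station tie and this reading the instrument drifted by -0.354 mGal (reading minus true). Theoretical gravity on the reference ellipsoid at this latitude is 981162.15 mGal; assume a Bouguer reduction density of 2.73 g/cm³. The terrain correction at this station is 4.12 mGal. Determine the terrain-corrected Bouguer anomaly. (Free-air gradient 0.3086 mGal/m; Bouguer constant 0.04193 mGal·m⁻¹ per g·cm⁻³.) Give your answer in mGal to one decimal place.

49.1

Drift-corrected reading = 980631.57 − (-0.354) = 980631.924 mGal
Free-air correction = 0.3086 × 2963.0 = 914.38 mGal
Free-air anomaly = 980631.924 − 981162.15 + (914.38) = 384.154 mGal
Bouguer slab correction = 0.04193 × 2.73 × 2963.0 = 339.17 mGal
Simple Bouguer anomaly = 384.154 − (339.17) = 44.984 mGal
Complete Bouguer anomaly = 44.984 + 4.12 = 49.104 mGal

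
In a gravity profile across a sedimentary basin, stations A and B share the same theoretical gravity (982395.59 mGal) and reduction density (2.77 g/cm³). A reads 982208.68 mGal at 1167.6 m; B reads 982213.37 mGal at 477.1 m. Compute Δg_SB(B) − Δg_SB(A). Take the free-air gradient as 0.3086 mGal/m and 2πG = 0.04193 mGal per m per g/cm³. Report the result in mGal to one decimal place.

-128.2

Δg_SB(A) = 982208.68 − 982395.59 + 0.3086×1167.6 − 0.04193×2.77×1167.6 = 37.80 mGal
Δg_SB(B) = 982213.37 − 982395.59 + 0.3086×477.1 − 0.04193×2.77×477.1 = -90.40 mGal
Difference = -90.40 − (37.80) = -128.20 mGal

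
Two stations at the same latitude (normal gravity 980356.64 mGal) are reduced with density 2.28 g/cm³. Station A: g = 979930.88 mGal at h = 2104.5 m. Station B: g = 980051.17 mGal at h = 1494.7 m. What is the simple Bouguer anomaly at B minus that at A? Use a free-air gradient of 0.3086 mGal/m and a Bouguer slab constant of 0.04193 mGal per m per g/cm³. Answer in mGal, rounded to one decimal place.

Δg_SB(A) = 979930.88 − 980356.64 + 0.3086×2104.5 − 0.04193×2.28×2104.5 = 22.50 mGal
Δg_SB(B) = 980051.17 − 980356.64 + 0.3086×1494.7 − 0.04193×2.28×1494.7 = 12.90 mGal
Difference = 12.90 − (22.50) = -9.60 mGal

-9.6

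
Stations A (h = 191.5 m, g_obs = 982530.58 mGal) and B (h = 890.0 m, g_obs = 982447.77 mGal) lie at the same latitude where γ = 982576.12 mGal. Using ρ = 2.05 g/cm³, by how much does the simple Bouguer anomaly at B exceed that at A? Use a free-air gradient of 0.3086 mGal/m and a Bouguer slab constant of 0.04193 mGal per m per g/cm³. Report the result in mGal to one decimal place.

Δg_SB(A) = 982530.58 − 982576.12 + 0.3086×191.5 − 0.04193×2.05×191.5 = -2.90 mGal
Δg_SB(B) = 982447.77 − 982576.12 + 0.3086×890.0 − 0.04193×2.05×890.0 = 69.80 mGal
Difference = 69.80 − (-2.90) = 72.70 mGal

72.7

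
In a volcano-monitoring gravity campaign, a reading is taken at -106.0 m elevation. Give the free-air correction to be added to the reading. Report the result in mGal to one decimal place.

Free-air correction = 0.3086 × -106.0 = -32.7 mGal

-32.7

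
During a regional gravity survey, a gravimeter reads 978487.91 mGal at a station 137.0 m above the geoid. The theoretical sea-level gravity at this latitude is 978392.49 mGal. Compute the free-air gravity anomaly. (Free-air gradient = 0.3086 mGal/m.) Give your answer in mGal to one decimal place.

Free-air correction = 0.3086 × 137.0 = 42.28 mGal
Free-air anomaly = 978487.91 − 978392.49 + (42.28) = 137.70 mGal

137.7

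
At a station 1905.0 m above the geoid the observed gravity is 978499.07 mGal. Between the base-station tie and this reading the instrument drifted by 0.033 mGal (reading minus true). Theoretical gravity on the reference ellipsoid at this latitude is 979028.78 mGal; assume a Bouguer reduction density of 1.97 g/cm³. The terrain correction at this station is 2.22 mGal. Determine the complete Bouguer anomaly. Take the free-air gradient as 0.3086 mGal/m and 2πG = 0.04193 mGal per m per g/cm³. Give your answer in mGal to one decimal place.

-97.0

Drift-corrected reading = 978499.07 − (0.033) = 978499.037 mGal
Free-air correction = 0.3086 × 1905.0 = 587.88 mGal
Free-air anomaly = 978499.037 − 979028.78 + (587.88) = 58.137 mGal
Bouguer slab correction = 0.04193 × 1.97 × 1905.0 = 157.36 mGal
Simple Bouguer anomaly = 58.137 − (157.36) = -99.223 mGal
Complete Bouguer anomaly = -99.223 + 2.22 = -97.003 mGal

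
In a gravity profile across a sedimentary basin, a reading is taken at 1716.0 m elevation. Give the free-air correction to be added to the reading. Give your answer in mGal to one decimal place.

529.6

Free-air correction = 0.3086 × 1716.0 = 529.6 mGal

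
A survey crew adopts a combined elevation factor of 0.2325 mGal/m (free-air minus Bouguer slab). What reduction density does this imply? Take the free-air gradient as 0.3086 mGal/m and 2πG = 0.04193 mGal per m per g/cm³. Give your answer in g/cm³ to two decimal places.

1.81

0.2325 = 0.3086 − 0.04193 × ρ
ρ = (0.3086 − 0.2325) / 0.04193 = 1.81 g/cm³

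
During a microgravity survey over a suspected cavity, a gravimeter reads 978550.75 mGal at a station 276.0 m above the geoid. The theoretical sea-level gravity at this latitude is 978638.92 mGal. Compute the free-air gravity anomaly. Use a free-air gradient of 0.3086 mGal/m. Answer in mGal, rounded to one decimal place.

-3.0

Free-air correction = 0.3086 × 276.0 = 85.17 mGal
Free-air anomaly = 978550.75 − 978638.92 + (85.17) = -3.00 mGal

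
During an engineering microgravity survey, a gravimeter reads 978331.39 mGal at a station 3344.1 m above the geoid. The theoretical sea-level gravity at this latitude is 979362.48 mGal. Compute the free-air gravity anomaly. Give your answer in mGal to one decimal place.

Free-air correction = 0.3086 × 3344.1 = 1031.99 mGal
Free-air anomaly = 978331.39 − 979362.48 + (1031.99) = 0.90 mGal

0.9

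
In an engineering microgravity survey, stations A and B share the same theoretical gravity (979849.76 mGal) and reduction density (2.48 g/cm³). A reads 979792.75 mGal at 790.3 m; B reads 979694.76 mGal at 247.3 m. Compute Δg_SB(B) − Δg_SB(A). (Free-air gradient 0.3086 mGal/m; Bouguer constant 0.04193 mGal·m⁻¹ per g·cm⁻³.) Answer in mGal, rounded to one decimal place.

Δg_SB(A) = 979792.75 − 979849.76 + 0.3086×790.3 − 0.04193×2.48×790.3 = 104.70 mGal
Δg_SB(B) = 979694.76 − 979849.76 + 0.3086×247.3 − 0.04193×2.48×247.3 = -104.40 mGal
Difference = -104.40 − (104.70) = -209.10 mGal

-209.1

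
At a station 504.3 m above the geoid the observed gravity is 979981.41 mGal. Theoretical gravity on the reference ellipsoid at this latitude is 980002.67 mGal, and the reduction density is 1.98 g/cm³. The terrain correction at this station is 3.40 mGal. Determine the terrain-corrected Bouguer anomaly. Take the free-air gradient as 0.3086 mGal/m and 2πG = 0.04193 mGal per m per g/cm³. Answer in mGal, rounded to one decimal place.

Free-air correction = 0.3086 × 504.3 = 155.63 mGal
Free-air anomaly = 979981.41 − 980002.67 + (155.63) = 134.37 mGal
Bouguer slab correction = 0.04193 × 1.98 × 504.3 = 41.87 mGal
Simple Bouguer anomaly = 134.37 − (41.87) = 92.50 mGal
Complete Bouguer anomaly = 92.50 + 3.40 = 95.90 mGal

95.9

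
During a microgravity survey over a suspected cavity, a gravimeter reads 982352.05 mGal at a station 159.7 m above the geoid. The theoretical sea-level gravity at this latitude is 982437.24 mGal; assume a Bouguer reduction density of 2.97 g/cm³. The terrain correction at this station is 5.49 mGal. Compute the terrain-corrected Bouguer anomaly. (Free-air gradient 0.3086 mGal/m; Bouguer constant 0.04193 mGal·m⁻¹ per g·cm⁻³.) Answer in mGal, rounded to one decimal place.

Free-air correction = 0.3086 × 159.7 = 49.28 mGal
Free-air anomaly = 982352.05 − 982437.24 + (49.28) = -35.91 mGal
Bouguer slab correction = 0.04193 × 2.97 × 159.7 = 19.89 mGal
Simple Bouguer anomaly = -35.91 − (19.89) = -55.80 mGal
Complete Bouguer anomaly = -55.80 + 5.49 = -50.31 mGal

-50.3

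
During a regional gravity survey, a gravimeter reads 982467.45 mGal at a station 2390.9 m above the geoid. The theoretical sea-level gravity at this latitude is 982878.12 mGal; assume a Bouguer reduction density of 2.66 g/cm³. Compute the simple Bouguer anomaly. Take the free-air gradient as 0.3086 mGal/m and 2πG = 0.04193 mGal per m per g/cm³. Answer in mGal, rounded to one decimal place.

Free-air correction = 0.3086 × 2390.9 = 737.83 mGal
Free-air anomaly = 982467.45 − 982878.12 + (737.83) = 327.16 mGal
Bouguer slab correction = 0.04193 × 2.66 × 2390.9 = 266.67 mGal
Simple Bouguer anomaly = 327.16 − (266.67) = 60.49 mGal

60.5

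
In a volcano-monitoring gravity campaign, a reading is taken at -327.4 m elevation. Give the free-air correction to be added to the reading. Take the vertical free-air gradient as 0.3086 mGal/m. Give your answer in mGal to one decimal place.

-101.0

Free-air correction = 0.3086 × -327.4 = -101.0 mGal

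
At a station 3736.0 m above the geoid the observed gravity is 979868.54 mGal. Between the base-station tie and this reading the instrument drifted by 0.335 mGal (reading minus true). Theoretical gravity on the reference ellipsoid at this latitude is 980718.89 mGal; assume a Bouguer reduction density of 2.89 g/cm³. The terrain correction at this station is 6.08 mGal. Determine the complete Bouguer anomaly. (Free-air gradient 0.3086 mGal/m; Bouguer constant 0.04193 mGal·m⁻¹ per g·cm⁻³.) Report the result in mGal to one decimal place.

-144.4

Drift-corrected reading = 979868.54 − (0.335) = 979868.205 mGal
Free-air correction = 0.3086 × 3736.0 = 1152.93 mGal
Free-air anomaly = 979868.205 − 980718.89 + (1152.93) = 302.245 mGal
Bouguer slab correction = 0.04193 × 2.89 × 3736.0 = 452.72 mGal
Simple Bouguer anomaly = 302.245 − (452.72) = -150.475 mGal
Complete Bouguer anomaly = -150.475 + 6.08 = -144.395 mGal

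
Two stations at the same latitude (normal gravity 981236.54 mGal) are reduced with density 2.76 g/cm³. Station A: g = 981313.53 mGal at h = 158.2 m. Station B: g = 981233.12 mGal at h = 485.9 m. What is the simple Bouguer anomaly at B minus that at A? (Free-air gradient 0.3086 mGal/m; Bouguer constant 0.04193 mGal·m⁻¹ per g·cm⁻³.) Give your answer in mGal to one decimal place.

Δg_SB(A) = 981313.53 − 981236.54 + 0.3086×158.2 − 0.04193×2.76×158.2 = 107.50 mGal
Δg_SB(B) = 981233.12 − 981236.54 + 0.3086×485.9 − 0.04193×2.76×485.9 = 90.30 mGal
Difference = 90.30 − (107.50) = -17.20 mGal

-17.2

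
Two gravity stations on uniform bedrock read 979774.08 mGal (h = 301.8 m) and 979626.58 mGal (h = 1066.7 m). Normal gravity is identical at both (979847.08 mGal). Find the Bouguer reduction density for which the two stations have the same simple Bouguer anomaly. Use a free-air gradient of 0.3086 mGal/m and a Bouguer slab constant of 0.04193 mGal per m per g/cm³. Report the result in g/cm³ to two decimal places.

2.76

Δg_obs = 979626.58 − 979774.08 = -147.50 mGal over Δh = 1066.7 − 301.8 = 764.9 m
Equal Bouguer anomalies ⇒ Δg_obs + (0.3086 − 0.04193ρ)·Δh = 0
0.3086 − 0.04193ρ = −Δg_obs/Δh = 0.19284
ρ = (0.3086 − 0.19284) / 0.04193 = 2.76 g/cm³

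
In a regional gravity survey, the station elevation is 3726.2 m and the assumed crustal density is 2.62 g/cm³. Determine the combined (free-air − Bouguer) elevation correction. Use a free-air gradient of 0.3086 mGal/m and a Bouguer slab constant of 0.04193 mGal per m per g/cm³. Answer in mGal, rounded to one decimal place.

Combined gradient = 0.3086 − 0.04193 × 2.62 = 0.1987434 mGal/m
Combined elevation correction = 0.1987434 × 3726.2 = 740.6 mGal

740.6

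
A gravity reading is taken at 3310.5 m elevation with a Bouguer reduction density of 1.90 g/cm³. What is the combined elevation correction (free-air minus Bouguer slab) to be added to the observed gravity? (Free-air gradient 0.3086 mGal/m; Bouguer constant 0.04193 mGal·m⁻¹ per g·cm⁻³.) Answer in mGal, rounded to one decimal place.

Combined gradient = 0.3086 − 0.04193 × 1.90 = 0.2289330 mGal/m
Combined elevation correction = 0.2289330 × 3310.5 = 757.9 mGal

757.9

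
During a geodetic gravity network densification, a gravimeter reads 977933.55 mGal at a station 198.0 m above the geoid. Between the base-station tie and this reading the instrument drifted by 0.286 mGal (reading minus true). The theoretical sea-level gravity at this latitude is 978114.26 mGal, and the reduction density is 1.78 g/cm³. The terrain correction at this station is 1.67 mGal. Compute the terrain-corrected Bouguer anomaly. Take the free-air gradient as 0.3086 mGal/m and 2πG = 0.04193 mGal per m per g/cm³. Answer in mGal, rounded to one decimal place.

Drift-corrected reading = 977933.55 − (0.286) = 977933.264 mGal
Free-air correction = 0.3086 × 198.0 = 61.10 mGal
Free-air anomaly = 977933.264 − 978114.26 + (61.10) = -119.896 mGal
Bouguer slab correction = 0.04193 × 1.78 × 198.0 = 14.78 mGal
Simple Bouguer anomaly = -119.896 − (14.78) = -134.676 mGal
Complete Bouguer anomaly = -134.676 + 1.67 = -133.006 mGal

-133.0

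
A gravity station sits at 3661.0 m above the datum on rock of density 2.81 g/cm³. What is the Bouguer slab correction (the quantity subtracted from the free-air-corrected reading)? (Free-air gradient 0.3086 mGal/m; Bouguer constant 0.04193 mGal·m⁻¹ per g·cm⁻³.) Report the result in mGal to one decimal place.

431.4

Bouguer slab correction = 0.04193 × 2.81 × 3661.0 = 431.4 mGal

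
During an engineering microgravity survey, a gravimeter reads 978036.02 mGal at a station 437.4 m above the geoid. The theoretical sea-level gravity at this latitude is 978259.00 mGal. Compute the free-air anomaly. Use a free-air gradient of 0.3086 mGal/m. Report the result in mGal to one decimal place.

Free-air correction = 0.3086 × 437.4 = 134.98 mGal
Free-air anomaly = 978036.02 − 978259.00 + (134.98) = -88.00 mGal

-88.0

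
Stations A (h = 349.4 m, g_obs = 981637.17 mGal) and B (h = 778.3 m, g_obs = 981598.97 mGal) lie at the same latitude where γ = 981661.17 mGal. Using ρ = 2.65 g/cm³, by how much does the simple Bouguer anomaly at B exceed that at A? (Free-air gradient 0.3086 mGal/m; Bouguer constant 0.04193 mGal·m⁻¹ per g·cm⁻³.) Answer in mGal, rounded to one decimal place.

46.5

Δg_SB(A) = 981637.17 − 981661.17 + 0.3086×349.4 − 0.04193×2.65×349.4 = 45.00 mGal
Δg_SB(B) = 981598.97 − 981661.17 + 0.3086×778.3 − 0.04193×2.65×778.3 = 91.50 mGal
Difference = 91.50 − (45.00) = 46.50 mGal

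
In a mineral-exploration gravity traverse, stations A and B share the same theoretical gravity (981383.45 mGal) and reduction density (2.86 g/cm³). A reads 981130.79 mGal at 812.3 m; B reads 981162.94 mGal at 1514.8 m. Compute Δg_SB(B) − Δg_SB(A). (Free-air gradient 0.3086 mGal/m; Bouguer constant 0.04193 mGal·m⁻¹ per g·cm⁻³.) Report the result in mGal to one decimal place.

Δg_SB(A) = 981130.79 − 981383.45 + 0.3086×812.3 − 0.04193×2.86×812.3 = -99.40 mGal
Δg_SB(B) = 981162.94 − 981383.45 + 0.3086×1514.8 − 0.04193×2.86×1514.8 = 65.30 mGal
Difference = 65.30 − (-99.40) = 164.70 mGal

164.7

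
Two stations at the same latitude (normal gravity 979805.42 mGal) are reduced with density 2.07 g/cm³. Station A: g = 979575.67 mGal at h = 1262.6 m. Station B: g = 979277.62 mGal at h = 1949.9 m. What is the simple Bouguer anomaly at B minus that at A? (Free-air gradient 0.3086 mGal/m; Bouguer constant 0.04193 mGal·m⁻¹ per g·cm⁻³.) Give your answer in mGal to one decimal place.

Δg_SB(A) = 979575.67 − 979805.42 + 0.3086×1262.6 − 0.04193×2.07×1262.6 = 50.30 mGal
Δg_SB(B) = 979277.62 − 979805.42 + 0.3086×1949.9 − 0.04193×2.07×1949.9 = -95.30 mGal
Difference = -95.30 − (50.30) = -145.60 mGal

-145.6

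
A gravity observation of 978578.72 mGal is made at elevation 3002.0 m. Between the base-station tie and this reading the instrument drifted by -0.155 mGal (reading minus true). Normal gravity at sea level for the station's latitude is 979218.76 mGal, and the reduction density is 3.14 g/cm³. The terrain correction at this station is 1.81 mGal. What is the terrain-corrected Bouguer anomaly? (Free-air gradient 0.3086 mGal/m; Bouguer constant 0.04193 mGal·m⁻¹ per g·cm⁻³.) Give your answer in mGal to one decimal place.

Drift-corrected reading = 978578.72 − (-0.155) = 978578.875 mGal
Free-air correction = 0.3086 × 3002.0 = 926.42 mGal
Free-air anomaly = 978578.875 − 979218.76 + (926.42) = 286.535 mGal
Bouguer slab correction = 0.04193 × 3.14 × 3002.0 = 395.24 mGal
Simple Bouguer anomaly = 286.535 − (395.24) = -108.705 mGal
Complete Bouguer anomaly = -108.705 + 1.81 = -106.895 mGal

-106.9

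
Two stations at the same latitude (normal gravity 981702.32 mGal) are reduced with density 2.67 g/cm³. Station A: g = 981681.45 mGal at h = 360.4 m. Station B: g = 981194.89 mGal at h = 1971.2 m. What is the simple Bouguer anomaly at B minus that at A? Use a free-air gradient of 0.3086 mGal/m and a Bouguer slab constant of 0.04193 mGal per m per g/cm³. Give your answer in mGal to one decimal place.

-169.8

Δg_SB(A) = 981681.45 − 981702.32 + 0.3086×360.4 − 0.04193×2.67×360.4 = 50.00 mGal
Δg_SB(B) = 981194.89 − 981702.32 + 0.3086×1971.2 − 0.04193×2.67×1971.2 = -119.80 mGal
Difference = -119.80 − (50.00) = -169.80 mGal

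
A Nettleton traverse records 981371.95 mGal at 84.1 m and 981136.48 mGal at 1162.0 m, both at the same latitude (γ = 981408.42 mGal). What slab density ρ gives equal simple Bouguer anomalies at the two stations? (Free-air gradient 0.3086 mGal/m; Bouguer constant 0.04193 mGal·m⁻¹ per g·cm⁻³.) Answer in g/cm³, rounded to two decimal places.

Δg_obs = 981136.48 − 981371.95 = -235.47 mGal over Δh = 1162.0 − 84.1 = 1077.9 m
Equal Bouguer anomalies ⇒ Δg_obs + (0.3086 − 0.04193ρ)·Δh = 0
0.3086 − 0.04193ρ = −Δg_obs/Δh = 0.21845
ρ = (0.3086 − 0.21845) / 0.04193 = 2.15 g/cm³

2.15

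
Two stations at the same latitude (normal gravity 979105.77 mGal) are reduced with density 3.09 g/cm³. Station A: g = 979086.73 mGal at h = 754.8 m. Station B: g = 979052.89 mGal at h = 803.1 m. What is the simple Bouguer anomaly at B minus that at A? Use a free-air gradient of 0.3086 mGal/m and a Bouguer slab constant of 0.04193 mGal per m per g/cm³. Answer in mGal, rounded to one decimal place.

-25.2

Δg_SB(A) = 979086.73 − 979105.77 + 0.3086×754.8 − 0.04193×3.09×754.8 = 116.10 mGal
Δg_SB(B) = 979052.89 − 979105.77 + 0.3086×803.1 − 0.04193×3.09×803.1 = 90.90 mGal
Difference = 90.90 − (116.10) = -25.20 mGal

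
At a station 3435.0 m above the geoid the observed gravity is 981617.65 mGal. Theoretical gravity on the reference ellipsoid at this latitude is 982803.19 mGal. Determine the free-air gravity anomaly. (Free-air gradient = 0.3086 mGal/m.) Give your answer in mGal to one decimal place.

-125.5

Free-air correction = 0.3086 × 3435.0 = 1060.04 mGal
Free-air anomaly = 981617.65 − 982803.19 + (1060.04) = -125.50 mGal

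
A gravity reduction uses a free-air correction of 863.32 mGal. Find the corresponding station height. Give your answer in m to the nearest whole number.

h = 863.32 / 0.3086 = 2797.54 m

2798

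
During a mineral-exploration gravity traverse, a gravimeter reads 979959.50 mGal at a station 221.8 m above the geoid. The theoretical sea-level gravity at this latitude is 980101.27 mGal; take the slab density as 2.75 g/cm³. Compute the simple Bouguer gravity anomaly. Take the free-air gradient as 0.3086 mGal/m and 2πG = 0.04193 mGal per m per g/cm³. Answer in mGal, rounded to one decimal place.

-98.9

Free-air correction = 0.3086 × 221.8 = 68.45 mGal
Free-air anomaly = 979959.50 − 980101.27 + (68.45) = -73.32 mGal
Bouguer slab correction = 0.04193 × 2.75 × 221.8 = 25.58 mGal
Simple Bouguer anomaly = -73.32 − (25.58) = -98.90 mGal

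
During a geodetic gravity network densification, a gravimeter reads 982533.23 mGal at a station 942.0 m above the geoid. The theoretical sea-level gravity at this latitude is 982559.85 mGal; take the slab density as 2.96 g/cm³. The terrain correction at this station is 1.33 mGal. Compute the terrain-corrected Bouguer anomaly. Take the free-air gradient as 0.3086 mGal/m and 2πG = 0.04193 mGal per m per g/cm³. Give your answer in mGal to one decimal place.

Free-air correction = 0.3086 × 942.0 = 290.70 mGal
Free-air anomaly = 982533.23 − 982559.85 + (290.70) = 264.08 mGal
Bouguer slab correction = 0.04193 × 2.96 × 942.0 = 116.91 mGal
Simple Bouguer anomaly = 264.08 − (116.91) = 147.17 mGal
Complete Bouguer anomaly = 147.17 + 1.33 = 148.50 mGal

148.5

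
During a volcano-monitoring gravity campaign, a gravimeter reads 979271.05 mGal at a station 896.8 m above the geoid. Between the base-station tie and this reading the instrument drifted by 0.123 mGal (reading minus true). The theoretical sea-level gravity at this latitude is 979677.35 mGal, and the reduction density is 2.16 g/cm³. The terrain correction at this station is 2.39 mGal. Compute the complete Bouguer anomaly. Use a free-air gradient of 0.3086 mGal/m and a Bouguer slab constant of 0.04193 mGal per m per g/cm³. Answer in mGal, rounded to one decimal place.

-208.5

Drift-corrected reading = 979271.05 − (0.123) = 979270.927 mGal
Free-air correction = 0.3086 × 896.8 = 276.75 mGal
Free-air anomaly = 979270.927 − 979677.35 + (276.75) = -129.673 mGal
Bouguer slab correction = 0.04193 × 2.16 × 896.8 = 81.22 mGal
Simple Bouguer anomaly = -129.673 − (81.22) = -210.893 mGal
Complete Bouguer anomaly = -210.893 + 2.39 = -208.503 mGal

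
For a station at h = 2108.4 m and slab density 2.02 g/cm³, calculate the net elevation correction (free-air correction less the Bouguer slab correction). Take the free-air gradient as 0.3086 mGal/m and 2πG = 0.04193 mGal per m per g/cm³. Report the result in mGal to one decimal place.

Combined gradient = 0.3086 − 0.04193 × 2.02 = 0.2239014 mGal/m
Combined elevation correction = 0.2239014 × 2108.4 = 472.1 mGal

472.1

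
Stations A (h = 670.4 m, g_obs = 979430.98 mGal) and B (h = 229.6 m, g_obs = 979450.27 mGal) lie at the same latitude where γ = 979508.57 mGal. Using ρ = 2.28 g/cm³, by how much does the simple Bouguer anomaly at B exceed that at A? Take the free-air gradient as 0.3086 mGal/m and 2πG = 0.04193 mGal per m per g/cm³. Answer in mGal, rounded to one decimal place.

Δg_SB(A) = 979430.98 − 979508.57 + 0.3086×670.4 − 0.04193×2.28×670.4 = 65.20 mGal
Δg_SB(B) = 979450.27 − 979508.57 + 0.3086×229.6 − 0.04193×2.28×229.6 = -9.40 mGal
Difference = -9.40 − (65.20) = -74.60 mGal

-74.6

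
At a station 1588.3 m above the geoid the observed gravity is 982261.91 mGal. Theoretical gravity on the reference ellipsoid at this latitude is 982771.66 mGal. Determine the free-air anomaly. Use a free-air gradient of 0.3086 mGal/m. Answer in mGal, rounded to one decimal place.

-19.6

Free-air correction = 0.3086 × 1588.3 = 490.15 mGal
Free-air anomaly = 982261.91 − 982771.66 + (490.15) = -19.60 mGal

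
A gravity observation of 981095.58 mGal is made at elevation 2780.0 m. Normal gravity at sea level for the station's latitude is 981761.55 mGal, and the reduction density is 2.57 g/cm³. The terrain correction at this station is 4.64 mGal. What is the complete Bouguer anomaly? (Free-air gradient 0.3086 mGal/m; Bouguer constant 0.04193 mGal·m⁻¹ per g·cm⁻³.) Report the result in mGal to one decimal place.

Free-air correction = 0.3086 × 2780.0 = 857.91 mGal
Free-air anomaly = 981095.58 − 981761.55 + (857.91) = 191.94 mGal
Bouguer slab correction = 0.04193 × 2.57 × 2780.0 = 299.57 mGal
Simple Bouguer anomaly = 191.94 − (299.57) = -107.63 mGal
Complete Bouguer anomaly = -107.63 + 4.64 = -102.99 mGal

-103.0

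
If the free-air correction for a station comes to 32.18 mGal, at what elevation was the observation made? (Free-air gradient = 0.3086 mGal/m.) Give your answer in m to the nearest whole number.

h = 32.18 / 0.3086 = 104.28 m

104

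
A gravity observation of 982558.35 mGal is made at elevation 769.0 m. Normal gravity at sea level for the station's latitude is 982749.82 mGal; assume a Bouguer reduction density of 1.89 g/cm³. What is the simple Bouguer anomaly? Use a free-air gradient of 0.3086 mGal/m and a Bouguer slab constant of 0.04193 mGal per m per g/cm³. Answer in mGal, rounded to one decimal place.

-15.1

Free-air correction = 0.3086 × 769.0 = 237.31 mGal
Free-air anomaly = 982558.35 − 982749.82 + (237.31) = 45.84 mGal
Bouguer slab correction = 0.04193 × 1.89 × 769.0 = 60.94 mGal
Simple Bouguer anomaly = 45.84 − (60.94) = -15.10 mGal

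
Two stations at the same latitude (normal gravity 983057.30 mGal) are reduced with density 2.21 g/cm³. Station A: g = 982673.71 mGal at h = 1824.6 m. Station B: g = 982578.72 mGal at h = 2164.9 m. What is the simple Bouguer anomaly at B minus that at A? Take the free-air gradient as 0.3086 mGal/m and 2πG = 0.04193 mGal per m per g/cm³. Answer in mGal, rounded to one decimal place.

-21.5

Δg_SB(A) = 982673.71 − 983057.30 + 0.3086×1824.6 − 0.04193×2.21×1824.6 = 10.40 mGal
Δg_SB(B) = 982578.72 − 983057.30 + 0.3086×2164.9 − 0.04193×2.21×2164.9 = -11.10 mGal
Difference = -11.10 − (10.40) = -21.50 mGal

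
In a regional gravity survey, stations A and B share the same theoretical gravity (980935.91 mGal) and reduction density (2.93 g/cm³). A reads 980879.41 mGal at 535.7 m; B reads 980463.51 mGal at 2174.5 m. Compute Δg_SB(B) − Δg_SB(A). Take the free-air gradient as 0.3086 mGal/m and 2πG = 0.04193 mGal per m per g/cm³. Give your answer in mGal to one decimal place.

-111.5

Δg_SB(A) = 980879.41 − 980935.91 + 0.3086×535.7 − 0.04193×2.93×535.7 = 43.00 mGal
Δg_SB(B) = 980463.51 − 980935.91 + 0.3086×2174.5 − 0.04193×2.93×2174.5 = -68.50 mGal
Difference = -68.50 − (43.00) = -111.50 mGal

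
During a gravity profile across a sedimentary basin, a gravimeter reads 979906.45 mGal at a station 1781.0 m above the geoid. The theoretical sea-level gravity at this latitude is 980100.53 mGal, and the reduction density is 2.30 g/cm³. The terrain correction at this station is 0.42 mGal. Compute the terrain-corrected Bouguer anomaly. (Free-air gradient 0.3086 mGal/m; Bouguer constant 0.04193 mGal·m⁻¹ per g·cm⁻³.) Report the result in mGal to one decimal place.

184.2

Free-air correction = 0.3086 × 1781.0 = 549.62 mGal
Free-air anomaly = 979906.45 − 980100.53 + (549.62) = 355.54 mGal
Bouguer slab correction = 0.04193 × 2.30 × 1781.0 = 171.76 mGal
Simple Bouguer anomaly = 355.54 − (171.76) = 183.78 mGal
Complete Bouguer anomaly = 183.78 + 0.42 = 184.20 mGal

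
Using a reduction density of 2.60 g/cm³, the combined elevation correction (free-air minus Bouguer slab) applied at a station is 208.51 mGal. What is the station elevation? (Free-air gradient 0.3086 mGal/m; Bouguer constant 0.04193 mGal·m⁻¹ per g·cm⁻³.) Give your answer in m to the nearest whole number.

1045

Combined gradient = 0.3086 − 0.04193 × 2.60 = 0.1995820 mGal/m
h = 208.51 / 0.1995820 = 1044.73 m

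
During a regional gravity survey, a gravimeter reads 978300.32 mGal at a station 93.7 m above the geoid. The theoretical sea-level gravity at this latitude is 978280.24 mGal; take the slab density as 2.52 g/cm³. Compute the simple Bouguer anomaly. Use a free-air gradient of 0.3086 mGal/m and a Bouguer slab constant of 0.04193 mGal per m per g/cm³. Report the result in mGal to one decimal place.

Free-air correction = 0.3086 × 93.7 = 28.92 mGal
Free-air anomaly = 978300.32 − 978280.24 + (28.92) = 49.00 mGal
Bouguer slab correction = 0.04193 × 2.52 × 93.7 = 9.90 mGal
Simple Bouguer anomaly = 49.00 − (9.90) = 39.10 mGal

39.1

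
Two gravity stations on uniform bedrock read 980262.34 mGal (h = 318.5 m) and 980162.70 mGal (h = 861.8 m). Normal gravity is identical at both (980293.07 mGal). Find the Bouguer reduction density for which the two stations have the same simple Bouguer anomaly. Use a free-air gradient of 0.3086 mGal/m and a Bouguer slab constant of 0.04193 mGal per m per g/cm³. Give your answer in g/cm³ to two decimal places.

Δg_obs = 980162.70 − 980262.34 = -99.64 mGal over Δh = 861.8 − 318.5 = 543.3 m
Equal Bouguer anomalies ⇒ Δg_obs + (0.3086 − 0.04193ρ)·Δh = 0
0.3086 − 0.04193ρ = −Δg_obs/Δh = 0.18340
ρ = (0.3086 − 0.18340) / 0.04193 = 2.99 g/cm³

2.99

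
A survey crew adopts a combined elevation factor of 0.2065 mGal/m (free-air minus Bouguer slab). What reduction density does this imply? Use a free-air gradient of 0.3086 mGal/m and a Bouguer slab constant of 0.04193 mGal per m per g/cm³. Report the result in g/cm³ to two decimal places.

2.44

0.2065 = 0.3086 − 0.04193 × ρ
ρ = (0.3086 − 0.2065) / 0.04193 = 2.44 g/cm³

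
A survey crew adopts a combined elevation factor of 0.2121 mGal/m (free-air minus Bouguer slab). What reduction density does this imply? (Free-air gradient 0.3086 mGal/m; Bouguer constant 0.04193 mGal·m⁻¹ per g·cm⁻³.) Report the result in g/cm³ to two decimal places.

0.2121 = 0.3086 − 0.04193 × ρ
ρ = (0.3086 − 0.2121) / 0.04193 = 2.30 g/cm³

2.30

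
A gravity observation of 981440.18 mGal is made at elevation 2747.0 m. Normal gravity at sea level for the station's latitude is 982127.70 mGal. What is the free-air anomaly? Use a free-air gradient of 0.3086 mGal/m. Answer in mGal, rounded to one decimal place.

Free-air correction = 0.3086 × 2747.0 = 847.72 mGal
Free-air anomaly = 981440.18 − 982127.70 + (847.72) = 160.20 mGal

160.2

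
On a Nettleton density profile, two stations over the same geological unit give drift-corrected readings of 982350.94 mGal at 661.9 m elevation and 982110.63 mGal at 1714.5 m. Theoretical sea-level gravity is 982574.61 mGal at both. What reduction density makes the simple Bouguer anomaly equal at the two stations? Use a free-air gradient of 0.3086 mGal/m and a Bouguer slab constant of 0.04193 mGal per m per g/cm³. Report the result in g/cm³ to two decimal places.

Δg_obs = 982110.63 − 982350.94 = -240.31 mGal over Δh = 1714.5 − 661.9 = 1052.6 m
Equal Bouguer anomalies ⇒ Δg_obs + (0.3086 − 0.04193ρ)·Δh = 0
0.3086 − 0.04193ρ = −Δg_obs/Δh = 0.22830
ρ = (0.3086 − 0.22830) / 0.04193 = 1.92 g/cm³

1.92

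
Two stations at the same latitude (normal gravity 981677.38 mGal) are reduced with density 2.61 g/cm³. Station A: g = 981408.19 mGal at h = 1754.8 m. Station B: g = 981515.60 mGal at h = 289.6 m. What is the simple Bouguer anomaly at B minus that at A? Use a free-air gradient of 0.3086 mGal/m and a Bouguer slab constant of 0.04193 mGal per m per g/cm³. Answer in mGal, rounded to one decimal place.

Δg_SB(A) = 981408.19 − 981677.38 + 0.3086×1754.8 − 0.04193×2.61×1754.8 = 80.30 mGal
Δg_SB(B) = 981515.60 − 981677.38 + 0.3086×289.6 − 0.04193×2.61×289.6 = -104.10 mGal
Difference = -104.10 − (80.30) = -184.40 mGal

-184.4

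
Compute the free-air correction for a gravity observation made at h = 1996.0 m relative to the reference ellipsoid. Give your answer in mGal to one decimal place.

Free-air correction = 0.3086 × 1996.0 = 616.0 mGal

616.0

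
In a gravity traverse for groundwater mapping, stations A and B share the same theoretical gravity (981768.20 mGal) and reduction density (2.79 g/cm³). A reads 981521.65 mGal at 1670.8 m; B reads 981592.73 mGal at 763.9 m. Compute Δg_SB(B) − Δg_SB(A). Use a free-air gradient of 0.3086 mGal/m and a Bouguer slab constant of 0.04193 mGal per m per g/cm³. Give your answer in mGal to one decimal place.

-102.7

Δg_SB(A) = 981521.65 − 981768.20 + 0.3086×1670.8 − 0.04193×2.79×1670.8 = 73.60 mGal
Δg_SB(B) = 981592.73 − 981768.20 + 0.3086×763.9 − 0.04193×2.79×763.9 = -29.10 mGal
Difference = -29.10 − (73.60) = -102.70 mGal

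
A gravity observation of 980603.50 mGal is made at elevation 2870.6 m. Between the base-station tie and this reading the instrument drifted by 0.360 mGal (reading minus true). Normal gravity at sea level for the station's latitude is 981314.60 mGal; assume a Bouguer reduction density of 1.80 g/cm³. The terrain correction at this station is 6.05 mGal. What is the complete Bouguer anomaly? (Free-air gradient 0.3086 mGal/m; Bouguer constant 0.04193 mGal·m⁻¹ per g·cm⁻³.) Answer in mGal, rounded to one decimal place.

Drift-corrected reading = 980603.50 − (0.360) = 980603.140 mGal
Free-air correction = 0.3086 × 2870.6 = 885.87 mGal
Free-air anomaly = 980603.140 − 981314.60 + (885.87) = 174.410 mGal
Bouguer slab correction = 0.04193 × 1.80 × 2870.6 = 216.66 mGal
Simple Bouguer anomaly = 174.410 − (216.66) = -42.250 mGal
Complete Bouguer anomaly = -42.250 + 6.05 = -36.200 mGal

-36.2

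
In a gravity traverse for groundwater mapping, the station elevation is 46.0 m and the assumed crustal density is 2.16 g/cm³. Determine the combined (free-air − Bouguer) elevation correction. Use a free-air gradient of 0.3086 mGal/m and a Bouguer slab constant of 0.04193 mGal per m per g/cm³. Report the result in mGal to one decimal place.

10.0

Combined gradient = 0.3086 − 0.04193 × 2.16 = 0.2180312 mGal/m
Combined elevation correction = 0.2180312 × 46.0 = 10.0 mGal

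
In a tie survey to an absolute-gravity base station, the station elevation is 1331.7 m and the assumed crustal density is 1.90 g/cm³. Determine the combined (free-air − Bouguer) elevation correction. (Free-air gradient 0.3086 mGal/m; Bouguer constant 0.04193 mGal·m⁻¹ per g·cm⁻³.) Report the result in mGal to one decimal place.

Combined gradient = 0.3086 − 0.04193 × 1.90 = 0.2289330 mGal/m
Combined elevation correction = 0.2289330 × 1331.7 = 304.9 mGal

304.9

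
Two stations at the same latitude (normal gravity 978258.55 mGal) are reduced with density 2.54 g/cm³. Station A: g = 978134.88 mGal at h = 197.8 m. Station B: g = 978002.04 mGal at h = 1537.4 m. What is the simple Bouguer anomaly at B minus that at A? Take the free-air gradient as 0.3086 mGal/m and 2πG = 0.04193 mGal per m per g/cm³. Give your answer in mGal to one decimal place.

137.9

Δg_SB(A) = 978134.88 − 978258.55 + 0.3086×197.8 − 0.04193×2.54×197.8 = -83.70 mGal
Δg_SB(B) = 978002.04 − 978258.55 + 0.3086×1537.4 − 0.04193×2.54×1537.4 = 54.20 mGal
Difference = 54.20 − (-83.70) = 137.90 mGal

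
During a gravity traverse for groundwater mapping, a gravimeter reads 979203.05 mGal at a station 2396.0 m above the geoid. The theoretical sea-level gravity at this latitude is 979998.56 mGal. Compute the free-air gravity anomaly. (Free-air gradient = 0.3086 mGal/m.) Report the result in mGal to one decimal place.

-56.1

Free-air correction = 0.3086 × 2396.0 = 739.41 mGal
Free-air anomaly = 979203.05 − 979998.56 + (739.41) = -56.10 mGal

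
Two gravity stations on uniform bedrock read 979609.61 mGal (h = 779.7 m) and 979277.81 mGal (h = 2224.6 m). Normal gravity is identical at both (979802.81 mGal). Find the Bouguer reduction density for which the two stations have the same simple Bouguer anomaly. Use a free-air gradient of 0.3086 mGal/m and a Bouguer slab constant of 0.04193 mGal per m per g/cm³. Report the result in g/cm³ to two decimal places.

1.88

Δg_obs = 979277.81 − 979609.61 = -331.80 mGal over Δh = 2224.6 − 779.7 = 1444.9 m
Equal Bouguer anomalies ⇒ Δg_obs + (0.3086 − 0.04193ρ)·Δh = 0
0.3086 − 0.04193ρ = −Δg_obs/Δh = 0.22964
ρ = (0.3086 − 0.22964) / 0.04193 = 1.88 g/cm³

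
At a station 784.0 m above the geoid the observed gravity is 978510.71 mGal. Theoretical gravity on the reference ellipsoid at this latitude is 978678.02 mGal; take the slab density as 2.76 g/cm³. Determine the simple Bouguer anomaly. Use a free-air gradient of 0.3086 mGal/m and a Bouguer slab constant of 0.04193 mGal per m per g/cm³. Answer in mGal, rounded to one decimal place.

Free-air correction = 0.3086 × 784.0 = 241.94 mGal
Free-air anomaly = 978510.71 − 978678.02 + (241.94) = 74.63 mGal
Bouguer slab correction = 0.04193 × 2.76 × 784.0 = 90.73 mGal
Simple Bouguer anomaly = 74.63 − (90.73) = -16.10 mGal

-16.1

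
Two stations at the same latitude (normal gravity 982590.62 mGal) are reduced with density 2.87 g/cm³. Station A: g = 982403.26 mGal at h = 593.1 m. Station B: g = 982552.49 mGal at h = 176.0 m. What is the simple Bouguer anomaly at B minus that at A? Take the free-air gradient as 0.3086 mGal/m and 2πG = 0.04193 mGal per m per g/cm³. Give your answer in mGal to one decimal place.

70.7

Δg_SB(A) = 982403.26 − 982590.62 + 0.3086×593.1 − 0.04193×2.87×593.1 = -75.70 mGal
Δg_SB(B) = 982552.49 − 982590.62 + 0.3086×176.0 − 0.04193×2.87×176.0 = -5.00 mGal
Difference = -5.00 − (-75.70) = 70.70 mGal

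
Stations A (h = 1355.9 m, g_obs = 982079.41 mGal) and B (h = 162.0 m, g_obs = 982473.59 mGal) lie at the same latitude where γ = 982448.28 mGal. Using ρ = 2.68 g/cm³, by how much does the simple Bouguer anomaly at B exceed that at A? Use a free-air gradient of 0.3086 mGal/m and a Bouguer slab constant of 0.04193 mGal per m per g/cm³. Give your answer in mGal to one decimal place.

Δg_SB(A) = 982079.41 − 982448.28 + 0.3086×1355.9 − 0.04193×2.68×1355.9 = -102.80 mGal
Δg_SB(B) = 982473.59 − 982448.28 + 0.3086×162.0 − 0.04193×2.68×162.0 = 57.10 mGal
Difference = 57.10 − (-102.80) = 159.90 mGal

159.9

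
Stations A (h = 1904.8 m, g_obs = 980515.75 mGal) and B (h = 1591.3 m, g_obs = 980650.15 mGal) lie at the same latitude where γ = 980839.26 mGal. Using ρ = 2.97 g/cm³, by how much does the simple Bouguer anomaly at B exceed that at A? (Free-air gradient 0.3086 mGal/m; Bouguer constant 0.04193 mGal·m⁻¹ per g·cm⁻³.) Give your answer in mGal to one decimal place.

76.7

Δg_SB(A) = 980515.75 − 980839.26 + 0.3086×1904.8 − 0.04193×2.97×1904.8 = 27.10 mGal
Δg_SB(B) = 980650.15 − 980839.26 + 0.3086×1591.3 − 0.04193×2.97×1591.3 = 103.80 mGal
Difference = 103.80 − (27.10) = 76.70 mGal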